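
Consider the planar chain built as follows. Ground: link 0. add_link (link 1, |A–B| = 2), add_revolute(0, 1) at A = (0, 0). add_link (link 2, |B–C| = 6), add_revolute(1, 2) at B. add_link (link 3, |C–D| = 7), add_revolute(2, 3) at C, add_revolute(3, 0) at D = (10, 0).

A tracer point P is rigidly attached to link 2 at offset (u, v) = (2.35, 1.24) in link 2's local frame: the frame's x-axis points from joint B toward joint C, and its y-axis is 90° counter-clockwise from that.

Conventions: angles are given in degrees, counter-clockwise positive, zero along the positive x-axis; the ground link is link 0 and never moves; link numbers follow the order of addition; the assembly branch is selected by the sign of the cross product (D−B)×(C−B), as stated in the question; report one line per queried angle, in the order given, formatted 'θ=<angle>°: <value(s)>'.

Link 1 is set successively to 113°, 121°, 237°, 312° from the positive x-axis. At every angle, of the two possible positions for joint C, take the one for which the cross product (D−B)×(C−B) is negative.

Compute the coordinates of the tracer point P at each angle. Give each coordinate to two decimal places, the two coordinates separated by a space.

A=(0,0), D=(10.00,0)
θ=113°: B = A + 2.00·(cos113°, sin113°) = (-0.7815, 1.8410)
θ=113°: |BD| = 10.9375
θ=113°: circle(B,6.00) ∩ circle(D,7.00): a=4.8745, h=3.4985
θ=113°:   candidates: C₊=(4.6123,4.4691) cross=38.265; C₋=(3.4346,-2.4281) cross=-38.265
θ=113°:   branch - wants cross < 0 → take C=(3.4346,-2.4281) (cross=-38.265)
θ=113°: ex = (C−B)/|BC| = (0.7027,-0.7115); ey = (0.7115,0.7027)
θ=113°: P = B + 2.35·ex + 1.24·ey = (1.7521,1.0403)
θ=121°: B = A + 2.00·(cos121°, sin121°) = (-1.0301, 1.7143)
θ=121°: |BD| = 11.1625
θ=121°: circle(B,6.00) ∩ circle(D,7.00): a=4.9989, h=3.3182
θ=121°:   candidates: C₊=(4.4192,4.2254) cross=37.040; C₋=(3.4000,-2.3322) cross=-37.040
θ=121°:   branch - wants cross < 0 → take C=(3.4000,-2.3322) (cross=-37.040)
θ=121°: ex = (C−B)/|BC| = (0.7383,-0.6744); ey = (0.6744,0.7383)
θ=121°: P = B + 2.35·ex + 1.24·ey = (1.5413,1.0450)
θ=237°: B = A + 2.00·(cos237°, sin237°) = (-1.0893, -1.6773)
θ=237°: |BD| = 11.2154
θ=237°: circle(B,6.00) ∩ circle(D,7.00): a=5.0281, h=3.2738
θ=237°:   candidates: C₊=(3.3927,2.3116) cross=36.717; C₋=(4.3719,-4.1623) cross=-36.717
θ=237°:   branch - wants cross < 0 → take C=(4.3719,-4.1623) (cross=-36.717)
θ=237°: ex = (C−B)/|BC| = (0.9102,-0.4142); ey = (0.4142,0.9102)
θ=237°: P = B + 2.35·ex + 1.24·ey = (1.5633,-1.5220)
θ=312°: B = A + 2.00·(cos312°, sin312°) = (1.3383, -1.4863)
θ=312°: |BD| = 8.7883
θ=312°: circle(B,6.00) ∩ circle(D,7.00): a=3.6545, h=4.7586
θ=312°:   candidates: C₊=(4.1354,3.8218) cross=41.820; C₋=(5.7449,-5.5583) cross=-41.820
θ=312°:   branch - wants cross < 0 → take C=(5.7449,-5.5583) (cross=-41.820)
θ=312°: ex = (C−B)/|BC| = (0.7344,-0.6787); ey = (0.6787,0.7344)
θ=312°: P = B + 2.35·ex + 1.24·ey = (3.9058,-2.1704)

θ=113°: 1.75 1.04
θ=121°: 1.54 1.04
θ=237°: 1.56 -1.52
θ=312°: 3.91 -2.17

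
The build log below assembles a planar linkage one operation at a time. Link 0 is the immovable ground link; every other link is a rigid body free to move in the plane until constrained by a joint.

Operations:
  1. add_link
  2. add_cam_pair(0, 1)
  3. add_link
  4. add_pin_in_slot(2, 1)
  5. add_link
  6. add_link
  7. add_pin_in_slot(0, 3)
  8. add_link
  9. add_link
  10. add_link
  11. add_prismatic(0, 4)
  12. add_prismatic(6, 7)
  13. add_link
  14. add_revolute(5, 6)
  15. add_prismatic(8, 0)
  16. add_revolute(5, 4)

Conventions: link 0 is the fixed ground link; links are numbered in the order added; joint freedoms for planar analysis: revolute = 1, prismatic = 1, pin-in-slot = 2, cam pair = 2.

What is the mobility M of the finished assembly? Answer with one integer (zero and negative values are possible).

L=1 J1=0 J2=0
add link → L=2 J1=0 J2=0
C@0,1 dof=2 J2 → L=2 J1=0 J2=1
add link → L=3 J1=0 J2=1
PS@2,1 dof=2 J2 → L=3 J1=0 J2=2
add link → L=4 J1=0 J2=2
add link → L=5 J1=0 J2=2
PS@0,3 dof=2 J2 → L=5 J1=0 J2=3
add link → L=6 J1=0 J2=3
add link → L=7 J1=0 J2=3
add link → L=8 J1=0 J2=3
P@0,4 dof=1 J1 → L=8 J1=1 J2=3
P@6,7 dof=1 J1 → L=8 J1=2 J2=3
add link → L=9 J1=2 J2=3
R@5,6 dof=1 J1 → L=9 J1=3 J2=3
P@8,0 dof=1 J1 → L=9 J1=4 J2=3
R@5,4 dof=1 J1 → L=9 J1=5 J2=3
M=3(L−1)−2J1−J2=3·8−2·5−3=11

M = 11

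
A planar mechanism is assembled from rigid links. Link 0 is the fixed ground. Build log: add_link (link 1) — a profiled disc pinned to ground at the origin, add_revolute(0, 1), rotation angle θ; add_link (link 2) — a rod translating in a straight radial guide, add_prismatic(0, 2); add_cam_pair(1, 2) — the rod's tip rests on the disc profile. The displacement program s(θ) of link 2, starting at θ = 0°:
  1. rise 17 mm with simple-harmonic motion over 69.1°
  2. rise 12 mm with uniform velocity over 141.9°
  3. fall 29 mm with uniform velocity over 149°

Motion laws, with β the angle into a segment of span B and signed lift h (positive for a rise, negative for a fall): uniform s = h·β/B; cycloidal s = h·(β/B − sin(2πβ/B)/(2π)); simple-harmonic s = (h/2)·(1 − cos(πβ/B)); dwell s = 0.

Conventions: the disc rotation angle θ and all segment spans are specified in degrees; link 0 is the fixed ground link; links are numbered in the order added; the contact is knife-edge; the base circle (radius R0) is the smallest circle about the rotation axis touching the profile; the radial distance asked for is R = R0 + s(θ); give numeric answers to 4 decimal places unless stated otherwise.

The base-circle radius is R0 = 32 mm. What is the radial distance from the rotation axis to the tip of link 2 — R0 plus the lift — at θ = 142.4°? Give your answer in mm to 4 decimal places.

seg 1 [0°–69.1°] simple-harmonic, h=17: full span → s += 17 → s = 17.0000
seg 2 [69.1°–211°] uniform, h=12: θ=142.4° here. β=73.3, B=141.9. 12·73.3/141.9 = 6.1987 → s = 23.1987
R = R0 + s = 32 + 23.1987 = 55.1987

55.1987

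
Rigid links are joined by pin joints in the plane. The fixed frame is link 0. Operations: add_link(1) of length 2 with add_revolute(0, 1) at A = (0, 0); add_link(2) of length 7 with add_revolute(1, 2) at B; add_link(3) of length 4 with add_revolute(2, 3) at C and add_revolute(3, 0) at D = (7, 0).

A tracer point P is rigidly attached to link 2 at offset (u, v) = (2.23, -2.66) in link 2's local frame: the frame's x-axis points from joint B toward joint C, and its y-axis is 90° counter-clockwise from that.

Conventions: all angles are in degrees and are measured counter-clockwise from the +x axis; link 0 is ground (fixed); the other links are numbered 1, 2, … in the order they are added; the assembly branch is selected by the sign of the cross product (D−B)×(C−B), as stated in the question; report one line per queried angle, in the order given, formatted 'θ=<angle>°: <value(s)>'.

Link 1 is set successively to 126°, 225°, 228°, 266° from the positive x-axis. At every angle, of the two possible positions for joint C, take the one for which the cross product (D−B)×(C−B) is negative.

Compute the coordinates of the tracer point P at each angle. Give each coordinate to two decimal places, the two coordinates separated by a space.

A=(0,0), D=(7.00,0)
θ=126°: B = A + 2.00·(cos126°, sin126°) = (-1.1756, 1.6180)
θ=126°: |BD| = 8.3341
θ=126°: circle(B,7.00) ∩ circle(D,4.00): a=6.1469, h=3.3490
θ=126°:   candidates: C₊=(5.5045,3.7099) cross=27.911; C₋=(4.2042,-2.8606) cross=-27.911
θ=126°:   branch - wants cross < 0 → take C=(4.2042,-2.8606) (cross=-27.911)
θ=126°: ex = (C−B)/|BC| = (0.7685,-0.6398); ey = (0.6398,0.7685)
θ=126°: P = B + 2.23·ex + -2.66·ey = (-1.1636,-1.8530)
θ=225°: B = A + 2.00·(cos225°, sin225°) = (-1.4142, -1.4142)
θ=225°: |BD| = 8.5322
θ=225°: circle(B,7.00) ∩ circle(D,4.00): a=6.2000, h=3.2497
θ=225°:   candidates: C₊=(4.1614,2.8182) cross=27.727; C₋=(5.2386,-3.5913) cross=-27.727
θ=225°:   branch - wants cross < 0 → take C=(5.2386,-3.5913) (cross=-27.727)
θ=225°: ex = (C−B)/|BC| = (0.9504,-0.3110); ey = (0.3110,0.9504)
θ=225°: P = B + 2.23·ex + -2.66·ey = (-0.1221,-4.6359)
θ=228°: B = A + 2.00·(cos228°, sin228°) = (-1.3383, -1.4863)
θ=228°: |BD| = 8.4697
θ=228°: circle(B,7.00) ∩ circle(D,4.00): a=6.1830, h=3.2819
θ=228°:   candidates: C₊=(4.1728,2.8297) cross=27.797; C₋=(5.3247,-3.6323) cross=-27.797
θ=228°:   branch - wants cross < 0 → take C=(5.3247,-3.6323) (cross=-27.797)
θ=228°: ex = (C−B)/|BC| = (0.9518,-0.3066); ey = (0.3066,0.9518)
θ=228°: P = B + 2.23·ex + -2.66·ey = (-0.0311,-4.7019)
θ=266°: B = A + 2.00·(cos266°, sin266°) = (-0.1395, -1.9951)
θ=266°: |BD| = 7.4130
θ=266°: circle(B,7.00) ∩ circle(D,4.00): a=5.9323, h=3.7158
θ=266°:   candidates: C₊=(4.5738,3.1802) cross=27.546; C₋=(6.5740,-3.9773) cross=-27.546
θ=266°:   branch - wants cross < 0 → take C=(6.5740,-3.9773) (cross=-27.546)
θ=266°: ex = (C−B)/|BC| = (0.9591,-0.2832); ey = (0.2832,0.9591)
θ=266°: P = B + 2.23·ex + -2.66·ey = (1.2460,-5.1777)

θ=126°: -1.16 -1.85
θ=225°: -0.12 -4.64
θ=228°: -0.03 -4.70
θ=266°: 1.25 -5.18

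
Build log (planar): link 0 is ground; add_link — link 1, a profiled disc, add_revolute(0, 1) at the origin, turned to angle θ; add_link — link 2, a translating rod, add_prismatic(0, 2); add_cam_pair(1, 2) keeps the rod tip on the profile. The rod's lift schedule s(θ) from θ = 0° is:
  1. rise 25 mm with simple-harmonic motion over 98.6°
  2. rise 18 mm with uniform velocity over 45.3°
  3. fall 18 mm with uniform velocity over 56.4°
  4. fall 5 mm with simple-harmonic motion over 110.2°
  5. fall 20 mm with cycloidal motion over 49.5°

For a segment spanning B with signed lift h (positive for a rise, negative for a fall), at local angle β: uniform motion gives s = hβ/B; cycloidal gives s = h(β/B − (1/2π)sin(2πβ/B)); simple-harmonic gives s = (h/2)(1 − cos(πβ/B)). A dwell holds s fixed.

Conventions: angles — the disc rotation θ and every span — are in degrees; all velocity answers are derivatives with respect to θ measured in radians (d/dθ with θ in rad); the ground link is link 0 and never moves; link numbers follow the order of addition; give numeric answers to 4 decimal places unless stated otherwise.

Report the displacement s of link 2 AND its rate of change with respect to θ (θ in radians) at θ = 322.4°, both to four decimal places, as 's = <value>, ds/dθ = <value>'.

seg 1 [0°–98.6°] simple-harmonic, h=25: full span → s += 25 → s = 25.0000
seg 2 [98.6°–143.9°] uniform, h=18: full span → s += 18 → s = 43.0000
seg 3 [143.9°–200.3°] uniform, h=-18: full span → s += -18 → s = 25.0000
seg 4 [200.3°–310.5°] simple-harmonic, h=-5: full span → s += -5 → s = 20.0000
seg 5 [310.5°–360°] cycloidal, h=-20: θ=322.4° here. β=11.9, B=49.5. -20·(0.2404 − sin(2π·0.2404)/(2π)) = -1.6308 → s = 18.3692
velocity in seg [310.5°–360°] (cycloidal), θ in radians: β = 11.9° = 0.2077 rad, B = 49.5° = 0.8639 rad; ds/dθ = (h/B)(1 − cos(2πβ/B)) = ((-20)/0.8639)(1 − cos(2π·0.2404)) = -21.754879 mm/rad

s = 18.3692, ds/dθ = -21.7549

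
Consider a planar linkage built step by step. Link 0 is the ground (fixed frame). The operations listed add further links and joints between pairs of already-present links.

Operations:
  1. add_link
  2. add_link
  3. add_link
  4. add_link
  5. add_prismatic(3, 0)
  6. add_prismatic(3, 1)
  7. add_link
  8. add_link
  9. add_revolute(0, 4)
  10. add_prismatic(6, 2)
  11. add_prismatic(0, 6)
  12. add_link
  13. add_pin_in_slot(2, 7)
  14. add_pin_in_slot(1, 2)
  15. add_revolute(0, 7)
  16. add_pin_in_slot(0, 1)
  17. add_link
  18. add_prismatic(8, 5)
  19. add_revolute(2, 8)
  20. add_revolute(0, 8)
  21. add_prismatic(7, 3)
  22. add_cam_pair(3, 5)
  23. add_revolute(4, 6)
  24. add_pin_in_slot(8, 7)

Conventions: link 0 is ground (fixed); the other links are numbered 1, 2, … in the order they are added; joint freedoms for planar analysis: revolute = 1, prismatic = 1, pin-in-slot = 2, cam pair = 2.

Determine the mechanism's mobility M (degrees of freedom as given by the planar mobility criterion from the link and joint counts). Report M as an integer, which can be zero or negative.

(L,J1,J2)=(1,0,0); link0 fixed
link1: (2,0,0)
link2: (3,0,0)
link3: (4,0,0)
link4: (5,0,0)
P 3-0 [J1]: (5,1,0)
P 3-1 [J1]: (5,2,0)
link5: (6,2,0)
link6: (7,2,0)
R 0-4 [J1]: (7,3,0)
P 6-2 [J1]: (7,4,0)
P 0-6 [J1]: (7,5,0)
link7: (8,5,0)
PS 2-7 [J2]: (8,5,1)
PS 1-2 [J2]: (8,5,2)
R 0-7 [J1]: (8,6,2)
PS 0-1 [J2]: (8,6,3)
link8: (9,6,3)
P 8-5 [J1]: (9,7,3)
R 2-8 [J1]: (9,8,3)
R 0-8 [J1]: (9,9,3)
P 7-3 [J1]: (9,10,3)
C 3-5 [J2]: (9,10,4)
R 4-6 [J1]: (9,11,4)
PS 8-7 [J2]: (9,11,5)
Grübler: 3·8 − 2·11 − 5 = -3

M = -3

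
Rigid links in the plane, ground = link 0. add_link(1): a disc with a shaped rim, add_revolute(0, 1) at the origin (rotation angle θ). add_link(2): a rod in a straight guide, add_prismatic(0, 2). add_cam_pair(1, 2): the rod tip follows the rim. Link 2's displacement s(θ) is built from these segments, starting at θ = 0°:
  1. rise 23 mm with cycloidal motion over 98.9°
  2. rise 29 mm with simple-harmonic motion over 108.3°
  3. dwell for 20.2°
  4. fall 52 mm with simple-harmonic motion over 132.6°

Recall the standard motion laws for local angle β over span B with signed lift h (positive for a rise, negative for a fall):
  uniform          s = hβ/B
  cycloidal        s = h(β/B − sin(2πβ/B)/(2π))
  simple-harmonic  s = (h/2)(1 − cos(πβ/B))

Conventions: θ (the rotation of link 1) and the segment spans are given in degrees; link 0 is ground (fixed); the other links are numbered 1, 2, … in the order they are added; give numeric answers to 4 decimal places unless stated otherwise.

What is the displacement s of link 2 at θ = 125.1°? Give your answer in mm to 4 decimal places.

segment 1 (0° to 98.9°, cycloidal, h = 23) is passed completely: s = 0.0000 + (23) = 23.0000
θ = 125.1° falls in segment 2 (98.9° to 207.2°, simple-harmonic, h = 29): β = 125.1 − 98.9 = 26.2°, B = 108.3°; Δs = 29/2·(1 − cos(π·0.2419)) = 3.9900; s = 23.0000 + 3.9900 = 26.9900

26.9900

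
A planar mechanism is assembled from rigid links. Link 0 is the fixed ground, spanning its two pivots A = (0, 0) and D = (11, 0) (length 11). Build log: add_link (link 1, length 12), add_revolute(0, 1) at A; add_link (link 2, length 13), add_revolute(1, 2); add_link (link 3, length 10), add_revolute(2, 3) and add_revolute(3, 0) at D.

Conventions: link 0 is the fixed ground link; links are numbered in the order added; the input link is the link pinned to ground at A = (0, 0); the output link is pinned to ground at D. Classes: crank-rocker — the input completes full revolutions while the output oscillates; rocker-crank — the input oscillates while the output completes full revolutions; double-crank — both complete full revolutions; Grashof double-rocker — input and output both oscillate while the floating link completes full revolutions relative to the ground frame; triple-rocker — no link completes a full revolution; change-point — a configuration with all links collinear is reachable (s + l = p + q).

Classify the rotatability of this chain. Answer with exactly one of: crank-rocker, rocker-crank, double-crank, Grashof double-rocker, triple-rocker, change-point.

lengths: ground=11, input=12, coupler=13, output=10
sorted: s=10 (shortest), l=13 (longest), p+q=23
s + l = 23 vs p + q = 23
s + l = p + q → change-point (collinear configuration reachable)

change-point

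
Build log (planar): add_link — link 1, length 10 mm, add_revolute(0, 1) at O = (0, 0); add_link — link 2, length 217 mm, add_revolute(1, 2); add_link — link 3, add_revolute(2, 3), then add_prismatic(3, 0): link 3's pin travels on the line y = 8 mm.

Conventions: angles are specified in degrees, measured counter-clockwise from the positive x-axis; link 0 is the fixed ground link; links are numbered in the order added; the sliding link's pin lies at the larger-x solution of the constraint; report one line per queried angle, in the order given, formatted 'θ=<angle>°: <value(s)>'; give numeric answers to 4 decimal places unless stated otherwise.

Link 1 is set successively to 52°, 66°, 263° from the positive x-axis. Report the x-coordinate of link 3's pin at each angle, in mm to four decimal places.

geometry: r = 10 mm, L = 217 mm, e = 8 mm
θ=52°: crank pin P = (r cos θ, r sin θ) = (6.156615, 7.880108)
θ=52°: h = r sin θ − e = 7.880108 − 8 = -0.119892
θ=52°: x = r cos θ + √(L² − h²) = 6.156615 + 216.999967 = 223.156582
θ=66°: crank pin P = (r cos θ, r sin θ) = (4.067366, 9.135455)
θ=66°: h = r sin θ − e = 9.135455 − 8 = 1.135455
θ=66°: x = r cos θ + √(L² − h²) = 4.067366 + 216.997029 = 221.064396
θ=263°: crank pin P = (r cos θ, r sin θ) = (-1.218693, -9.925462)
θ=263°: h = r sin θ − e = -9.925462 − 8 = -17.925462
θ=263°: x = r cos θ + √(L² − h²) = -1.218693 + 216.258359 = 215.039666

θ=52°: 223.1566
θ=66°: 221.0644
θ=263°: 215.0397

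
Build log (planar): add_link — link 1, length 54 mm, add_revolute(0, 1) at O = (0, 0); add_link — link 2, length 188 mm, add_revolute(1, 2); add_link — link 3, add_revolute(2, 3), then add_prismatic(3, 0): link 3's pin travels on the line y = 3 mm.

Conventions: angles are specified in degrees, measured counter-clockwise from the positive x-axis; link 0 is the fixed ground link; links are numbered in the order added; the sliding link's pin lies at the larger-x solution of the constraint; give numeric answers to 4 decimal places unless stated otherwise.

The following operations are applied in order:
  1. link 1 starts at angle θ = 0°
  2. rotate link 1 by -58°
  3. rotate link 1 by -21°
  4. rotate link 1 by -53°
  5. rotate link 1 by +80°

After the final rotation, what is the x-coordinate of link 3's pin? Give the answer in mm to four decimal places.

geometry: r = 54 mm, L = 188 mm, e = 3 mm; θ starts at 0°
rotate link 1 by -58°: θ ← 0° -58° = -58°
rotate link 1 by -21°: θ ← -58° -21° = -79°
rotate link 1 by -53°: θ ← -79° -53° = -132°
rotate link 1 by +80°: θ ← -132° +80° = -52°
crank pin P = (r cos θ, r sin θ) = (33.245720, -42.552581)
h = r sin θ − e = -42.552581 − 3 = -45.552581
x = r cos θ + √(L² − h²) = 33.245720 + 182.397814 = 215.643533

215.6435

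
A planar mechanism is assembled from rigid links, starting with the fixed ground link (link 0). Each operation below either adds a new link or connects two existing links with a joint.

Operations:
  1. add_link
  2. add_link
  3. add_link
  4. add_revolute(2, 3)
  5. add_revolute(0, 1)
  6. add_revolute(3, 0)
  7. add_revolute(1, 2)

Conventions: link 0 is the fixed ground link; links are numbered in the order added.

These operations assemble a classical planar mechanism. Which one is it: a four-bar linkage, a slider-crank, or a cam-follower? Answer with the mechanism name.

links: 4 (incl. ground); joints: 4 revolute, 0 prismatic, 0 higher (cam) pair, forming one closed loop
4 links in a single 4R loop → four-bar linkage

four-bar linkage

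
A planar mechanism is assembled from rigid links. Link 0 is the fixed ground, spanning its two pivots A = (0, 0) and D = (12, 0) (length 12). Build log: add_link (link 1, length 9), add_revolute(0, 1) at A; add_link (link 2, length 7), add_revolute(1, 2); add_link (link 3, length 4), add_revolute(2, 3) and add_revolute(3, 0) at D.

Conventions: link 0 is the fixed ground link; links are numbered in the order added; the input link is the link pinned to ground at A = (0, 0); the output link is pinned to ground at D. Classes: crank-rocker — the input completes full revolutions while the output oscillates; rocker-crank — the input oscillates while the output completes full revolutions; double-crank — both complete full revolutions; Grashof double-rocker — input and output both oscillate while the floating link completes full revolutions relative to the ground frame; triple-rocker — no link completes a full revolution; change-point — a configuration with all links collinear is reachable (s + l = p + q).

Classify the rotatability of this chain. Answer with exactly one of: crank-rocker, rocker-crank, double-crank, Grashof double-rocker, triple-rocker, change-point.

lengths: ground=12, input=9, coupler=7, output=4
sorted: s=4 (shortest), l=12 (longest), p+q=16
s + l = 16 vs p + q = 16
s + l = p + q → change-point (collinear configuration reachable)

change-point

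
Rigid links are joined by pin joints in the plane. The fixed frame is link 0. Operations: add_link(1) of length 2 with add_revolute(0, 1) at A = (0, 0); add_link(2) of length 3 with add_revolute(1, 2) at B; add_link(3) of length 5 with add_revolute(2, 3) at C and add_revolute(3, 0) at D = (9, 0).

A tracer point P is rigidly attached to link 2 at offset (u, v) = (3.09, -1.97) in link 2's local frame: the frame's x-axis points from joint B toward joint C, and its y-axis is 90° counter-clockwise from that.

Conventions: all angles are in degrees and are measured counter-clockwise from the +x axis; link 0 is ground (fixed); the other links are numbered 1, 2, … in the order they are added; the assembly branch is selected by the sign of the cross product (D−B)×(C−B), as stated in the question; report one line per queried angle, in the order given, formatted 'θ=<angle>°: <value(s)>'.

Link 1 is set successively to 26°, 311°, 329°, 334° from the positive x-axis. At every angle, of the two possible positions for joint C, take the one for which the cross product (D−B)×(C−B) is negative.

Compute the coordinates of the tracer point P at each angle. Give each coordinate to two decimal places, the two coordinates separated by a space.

A=(0,0), D=(9.00,0)
θ=26°: B = A + 2.00·(cos26°, sin26°) = (1.7976, 0.8767)
θ=26°: |BD| = 7.2556
θ=26°: circle(B,3.00) ∩ circle(D,5.00): a=2.5252, h=1.6197
θ=26°:   candidates: C₊=(4.5000,2.1794) cross=11.752; C₋=(4.1086,-1.0362) cross=-11.752
θ=26°:   branch - wants cross < 0 → take C=(4.1086,-1.0362) (cross=-11.752)
θ=26°: ex = (C−B)/|BC| = (0.7703,-0.6377); ey = (0.6377,0.7703)
θ=26°: P = B + 3.09·ex + -1.97·ey = (2.9217,-2.6111)
θ=311°: B = A + 2.00·(cos311°, sin311°) = (1.3121, -1.5094)
θ=311°: |BD| = 7.8347
θ=311°: circle(B,3.00) ∩ circle(D,5.00): a=2.8962, h=0.7822
θ=311°:   candidates: C₊=(4.0034,-0.1839) cross=6.128; C₋=(4.3048,-1.7190) cross=-6.128
θ=311°:   branch - wants cross < 0 → take C=(4.3048,-1.7190) (cross=-6.128)
θ=311°: ex = (C−B)/|BC| = (0.9976,-0.0699); ey = (0.0699,0.9976)
θ=311°: P = B + 3.09·ex + -1.97·ey = (4.2569,-3.6905)
θ=329°: B = A + 2.00·(cos329°, sin329°) = (1.7143, -1.0301)
θ=329°: |BD| = 7.3581
θ=329°: circle(B,3.00) ∩ circle(D,5.00): a=2.5918, h=1.5108
θ=329°:   candidates: C₊=(4.0691,0.8287) cross=11.116; C₋=(4.4921,-2.1631) cross=-11.116
θ=329°:   branch - wants cross < 0 → take C=(4.4921,-2.1631) (cross=-11.116)
θ=329°: ex = (C−B)/|BC| = (0.9259,-0.3777); ey = (0.3777,0.9259)
θ=329°: P = B + 3.09·ex + -1.97·ey = (3.8314,-4.0212)
θ=334°: B = A + 2.00·(cos334°, sin334°) = (1.7976, -0.8767)
θ=334°: |BD| = 7.2556
θ=334°: circle(B,3.00) ∩ circle(D,5.00): a=2.5252, h=1.6197
θ=334°:   candidates: C₊=(4.1086,1.0362) cross=11.752; C₋=(4.5000,-2.1794) cross=-11.752
θ=334°:   branch - wants cross < 0 → take C=(4.5000,-2.1794) (cross=-11.752)
θ=334°: ex = (C−B)/|BC| = (0.9008,-0.4342); ey = (0.4342,0.9008)
θ=334°: P = B + 3.09·ex + -1.97·ey = (3.7256,-3.9931)

θ=26°: 2.92 -2.61
θ=311°: 4.26 -3.69
θ=329°: 3.83 -4.02
θ=334°: 3.73 -3.99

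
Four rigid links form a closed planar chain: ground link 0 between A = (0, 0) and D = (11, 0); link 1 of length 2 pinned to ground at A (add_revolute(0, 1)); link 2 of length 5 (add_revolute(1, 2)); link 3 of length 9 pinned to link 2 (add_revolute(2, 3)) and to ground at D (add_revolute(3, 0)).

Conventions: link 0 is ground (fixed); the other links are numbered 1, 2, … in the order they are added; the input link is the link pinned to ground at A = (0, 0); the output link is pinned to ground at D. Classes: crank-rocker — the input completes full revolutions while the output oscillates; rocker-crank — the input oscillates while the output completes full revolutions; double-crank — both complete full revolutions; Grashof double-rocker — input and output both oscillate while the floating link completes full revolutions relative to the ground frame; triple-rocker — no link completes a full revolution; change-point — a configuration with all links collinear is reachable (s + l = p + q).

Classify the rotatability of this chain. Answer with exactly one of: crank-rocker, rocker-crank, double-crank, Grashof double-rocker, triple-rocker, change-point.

lengths: ground=11, input=2, coupler=5, output=9
sorted: s=2 (shortest), l=11 (longest), p+q=14
s + l = 13 vs p + q = 14
s + l < p + q (Grashof) with shortest = input link → crank-rocker

crank-rocker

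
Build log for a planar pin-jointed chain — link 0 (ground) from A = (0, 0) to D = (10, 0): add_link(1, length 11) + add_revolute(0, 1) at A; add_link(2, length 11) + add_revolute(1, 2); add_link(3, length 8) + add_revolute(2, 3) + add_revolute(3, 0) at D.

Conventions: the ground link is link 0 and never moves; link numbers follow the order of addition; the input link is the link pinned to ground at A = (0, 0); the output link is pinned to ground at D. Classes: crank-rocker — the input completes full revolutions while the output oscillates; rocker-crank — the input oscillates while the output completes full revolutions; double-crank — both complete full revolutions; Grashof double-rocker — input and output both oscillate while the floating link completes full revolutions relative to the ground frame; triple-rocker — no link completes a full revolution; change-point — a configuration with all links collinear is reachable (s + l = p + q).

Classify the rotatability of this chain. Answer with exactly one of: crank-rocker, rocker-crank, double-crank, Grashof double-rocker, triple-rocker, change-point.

lengths: ground=10, input=11, coupler=11, output=8
sorted: s=8 (shortest), l=11 (longest), p+q=21
s + l = 19 vs p + q = 21
s + l < p + q (Grashof) with shortest = output link → rocker-crank

rocker-crank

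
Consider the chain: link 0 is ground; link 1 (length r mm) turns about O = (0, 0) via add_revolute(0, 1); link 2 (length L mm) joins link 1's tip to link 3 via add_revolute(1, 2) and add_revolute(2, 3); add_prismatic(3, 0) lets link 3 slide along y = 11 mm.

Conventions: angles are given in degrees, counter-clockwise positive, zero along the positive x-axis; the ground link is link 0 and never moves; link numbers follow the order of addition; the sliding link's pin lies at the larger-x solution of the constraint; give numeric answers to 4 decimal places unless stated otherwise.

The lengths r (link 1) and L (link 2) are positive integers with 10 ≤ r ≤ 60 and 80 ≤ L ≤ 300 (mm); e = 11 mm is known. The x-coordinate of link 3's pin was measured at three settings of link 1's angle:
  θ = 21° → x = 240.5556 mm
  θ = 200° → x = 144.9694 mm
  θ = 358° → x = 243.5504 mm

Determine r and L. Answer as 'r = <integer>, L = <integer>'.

constraint per measurement: (x − r cos θ)² + (r sin θ − e)² = L²
subtracting the θ₁ and θ₂ equations cancels the r² and L² terms:
r = (x₁² − x₂²) / (2[(x₁cos θ₁ + e sin θ₁) − (x₂cos θ₂ + e sin θ₂)]) = 50.0000 → r = 50
L² = (x₁ − r cos θ₁)² + (r sin θ₁ − e)² = 37635.9920 → L = 194.0000 → L = 194
check at θ₃=358°: x = 243.5504 (printed 243.5504) ✓

r = 50, L = 194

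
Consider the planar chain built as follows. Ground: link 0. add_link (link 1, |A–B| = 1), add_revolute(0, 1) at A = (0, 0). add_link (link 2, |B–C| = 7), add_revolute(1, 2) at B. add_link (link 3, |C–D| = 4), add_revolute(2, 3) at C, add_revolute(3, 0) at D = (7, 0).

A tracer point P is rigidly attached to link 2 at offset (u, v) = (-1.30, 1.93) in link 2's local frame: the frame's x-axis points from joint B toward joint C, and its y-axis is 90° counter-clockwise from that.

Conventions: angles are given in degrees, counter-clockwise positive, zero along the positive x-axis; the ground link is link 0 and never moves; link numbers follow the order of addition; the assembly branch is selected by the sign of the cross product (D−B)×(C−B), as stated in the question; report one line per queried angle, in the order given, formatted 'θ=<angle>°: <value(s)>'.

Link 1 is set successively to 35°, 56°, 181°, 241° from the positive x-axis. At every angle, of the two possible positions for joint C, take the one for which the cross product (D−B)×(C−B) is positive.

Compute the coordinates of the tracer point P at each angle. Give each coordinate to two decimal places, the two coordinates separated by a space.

A=(0,0), D=(7.00,0)
θ=35°: B = A + 1.00·(cos35°, sin35°) = (0.8192, 0.5736)
θ=35°: |BD| = 6.2074
θ=35°: circle(B,7.00) ∩ circle(D,4.00): a=5.7618, h=3.9751
θ=35°:   candidates: C₊=(6.9236,3.9993) cross=24.675; C₋=(6.1890,-3.9169) cross=-24.675
θ=35°:   branch + wants cross > 0 → take C=(6.9236,3.9993) (cross=24.675)
θ=35°: ex = (C−B)/|BC| = (0.8721,0.4894); ey = (-0.4894,0.8721)
θ=35°: P = B + -1.30·ex + 1.93·ey = (-1.2590,1.6205)
θ=56°: B = A + 1.00·(cos56°, sin56°) = (0.5592, 0.8290)
θ=56°: |BD| = 6.4939
θ=56°: circle(B,7.00) ∩ circle(D,4.00): a=5.7878, h=3.9372
θ=56°:   candidates: C₊=(6.8023,3.9951) cross=25.568; C₋=(5.7970,-3.8148) cross=-25.568
θ=56°:   branch + wants cross > 0 → take C=(6.8023,3.9951) (cross=25.568)
θ=56°: ex = (C−B)/|BC| = (0.8919,0.4523); ey = (-0.4523,0.8919)
θ=56°: P = B + -1.30·ex + 1.93·ey = (-1.4732,1.9624)
θ=181°: B = A + 1.00·(cos181°, sin181°) = (-0.9998, -0.0175)
θ=181°: |BD| = 7.9999
θ=181°: circle(B,7.00) ∩ circle(D,4.00): a=6.0625, h=3.4995
θ=181°:   candidates: C₊=(5.0550,3.4953) cross=27.996; C₋=(5.0702,-3.5037) cross=-27.996
θ=181°:   branch + wants cross > 0 → take C=(5.0550,3.4953) (cross=27.996)
θ=181°: ex = (C−B)/|BC| = (0.8650,0.5018); ey = (-0.5018,0.8650)
θ=181°: P = B + -1.30·ex + 1.93·ey = (-3.0928,0.9996)
θ=241°: B = A + 1.00·(cos241°, sin241°) = (-0.4848, -0.8746)
θ=241°: |BD| = 7.5357
θ=241°: circle(B,7.00) ∩ circle(D,4.00): a=5.9574, h=3.6755
θ=241°:   candidates: C₊=(5.0058,3.4674) cross=27.697; C₋=(5.8589,-3.8338) cross=-27.697
θ=241°:   branch + wants cross > 0 → take C=(5.0058,3.4674) (cross=27.697)
θ=241°: ex = (C−B)/|BC| = (0.7844,0.6203); ey = (-0.6203,0.7844)
θ=241°: P = B + -1.30·ex + 1.93·ey = (-2.7017,-0.1672)

θ=35°: -1.26 1.62
θ=56°: -1.47 1.96
θ=181°: -3.09 1.00
θ=241°: -2.70 -0.17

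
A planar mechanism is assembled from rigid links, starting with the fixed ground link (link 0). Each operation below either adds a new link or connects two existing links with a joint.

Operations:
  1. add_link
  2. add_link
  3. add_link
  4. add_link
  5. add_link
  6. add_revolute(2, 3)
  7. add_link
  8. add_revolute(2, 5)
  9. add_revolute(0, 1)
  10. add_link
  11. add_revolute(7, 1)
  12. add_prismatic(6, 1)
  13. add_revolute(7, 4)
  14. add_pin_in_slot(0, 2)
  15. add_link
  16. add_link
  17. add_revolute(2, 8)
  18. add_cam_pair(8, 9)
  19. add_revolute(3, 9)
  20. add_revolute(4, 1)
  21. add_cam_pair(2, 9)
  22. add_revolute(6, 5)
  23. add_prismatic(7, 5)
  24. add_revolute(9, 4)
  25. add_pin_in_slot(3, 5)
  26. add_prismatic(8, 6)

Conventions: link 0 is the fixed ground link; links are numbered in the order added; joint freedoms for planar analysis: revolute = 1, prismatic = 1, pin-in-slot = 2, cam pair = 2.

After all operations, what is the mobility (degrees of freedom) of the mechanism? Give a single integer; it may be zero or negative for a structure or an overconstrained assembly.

ground; <1,0,0>
#1 <2,0,0>
#2 <3,0,0>
#3 <4,0,0>
#4 <5,0,0>
#5 <6,0,0>
R:2↔3 J1 <6,1,0>
#6 <7,1,0>
R:2↔5 J1 <7,2,0>
R:0↔1 J1 <7,3,0>
#7 <8,3,0>
R:7↔1 J1 <8,4,0>
P:6↔1 J1 <8,5,0>
R:7↔4 J1 <8,6,0>
PS:0↔2 J2 <8,6,1>
#8 <9,6,1>
#9 <10,6,1>
R:2↔8 J1 <10,7,1>
C:8↔9 J2 <10,7,2>
R:3↔9 J1 <10,8,2>
R:4↔1 J1 <10,9,2>
C:2↔9 J2 <10,9,3>
R:6↔5 J1 <10,10,3>
P:7↔5 J1 <10,11,3>
R:9↔4 J1 <10,12,3>
PS:3↔5 J2 <10,12,4>
P:8↔6 J1 <10,13,4>
3×9 − 2×13 − 1×4 = -3

M = -3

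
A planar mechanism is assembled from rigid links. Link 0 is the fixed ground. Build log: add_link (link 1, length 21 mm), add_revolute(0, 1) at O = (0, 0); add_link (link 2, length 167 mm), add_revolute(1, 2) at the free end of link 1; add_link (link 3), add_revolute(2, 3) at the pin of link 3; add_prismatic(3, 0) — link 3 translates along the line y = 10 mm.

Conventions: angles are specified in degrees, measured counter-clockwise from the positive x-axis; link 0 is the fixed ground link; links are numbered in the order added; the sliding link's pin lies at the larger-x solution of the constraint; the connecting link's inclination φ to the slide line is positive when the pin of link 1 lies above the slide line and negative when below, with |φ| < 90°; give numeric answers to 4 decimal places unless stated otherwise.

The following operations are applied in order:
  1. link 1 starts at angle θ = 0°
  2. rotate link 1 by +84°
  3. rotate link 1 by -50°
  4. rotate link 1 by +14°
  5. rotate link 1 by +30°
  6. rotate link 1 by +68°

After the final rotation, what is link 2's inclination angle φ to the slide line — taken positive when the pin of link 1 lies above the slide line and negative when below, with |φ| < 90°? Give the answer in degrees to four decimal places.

geometry: r = 21 mm, L = 167 mm, e = 10 mm; θ starts at 0°
rotate link 1 by +84°: θ ← 0° +84° = 84°
rotate link 1 by -50°: θ ← 84° -50° = 34°
rotate link 1 by +14°: θ ← 34° +14° = 48°
rotate link 1 by +30°: θ ← 48° +30° = 78°
rotate link 1 by +68°: θ ← 78° +68° = 146°
h = r sin θ − e = 11.743051 − 10 = 1.743051
sin φ = h / L = 1.743051 / 167 = 0.01043743
φ = arcsin(0.01043743) = 0.598032°

0.5980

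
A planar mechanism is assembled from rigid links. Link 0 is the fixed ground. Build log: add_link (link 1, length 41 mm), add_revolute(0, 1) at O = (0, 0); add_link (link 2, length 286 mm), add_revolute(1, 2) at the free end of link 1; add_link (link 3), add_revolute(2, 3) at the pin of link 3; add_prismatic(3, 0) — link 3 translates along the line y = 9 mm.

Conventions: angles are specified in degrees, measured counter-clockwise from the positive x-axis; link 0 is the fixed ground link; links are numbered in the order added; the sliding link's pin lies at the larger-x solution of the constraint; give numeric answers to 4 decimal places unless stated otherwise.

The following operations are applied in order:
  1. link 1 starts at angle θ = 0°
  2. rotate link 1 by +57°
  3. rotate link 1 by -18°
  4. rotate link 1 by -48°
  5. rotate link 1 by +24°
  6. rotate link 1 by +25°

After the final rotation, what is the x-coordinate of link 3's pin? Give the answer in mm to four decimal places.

geometry: r = 41 mm, L = 286 mm, e = 9 mm; θ starts at 0°
rotate link 1 by +57°: θ ← 0° +57° = 57°
rotate link 1 by -18°: θ ← 57° -18° = 39°
rotate link 1 by -48°: θ ← 39° -48° = -9°
rotate link 1 by +24°: θ ← -9° +24° = 15°
rotate link 1 by +25°: θ ← 15° +25° = 40°
crank pin P = (r cos θ, r sin θ) = (31.407822, 26.354292)
h = r sin θ − e = 26.354292 − 9 = 17.354292
x = r cos θ + √(L² − h²) = 31.407822 + 285.472991 = 316.880813

316.8808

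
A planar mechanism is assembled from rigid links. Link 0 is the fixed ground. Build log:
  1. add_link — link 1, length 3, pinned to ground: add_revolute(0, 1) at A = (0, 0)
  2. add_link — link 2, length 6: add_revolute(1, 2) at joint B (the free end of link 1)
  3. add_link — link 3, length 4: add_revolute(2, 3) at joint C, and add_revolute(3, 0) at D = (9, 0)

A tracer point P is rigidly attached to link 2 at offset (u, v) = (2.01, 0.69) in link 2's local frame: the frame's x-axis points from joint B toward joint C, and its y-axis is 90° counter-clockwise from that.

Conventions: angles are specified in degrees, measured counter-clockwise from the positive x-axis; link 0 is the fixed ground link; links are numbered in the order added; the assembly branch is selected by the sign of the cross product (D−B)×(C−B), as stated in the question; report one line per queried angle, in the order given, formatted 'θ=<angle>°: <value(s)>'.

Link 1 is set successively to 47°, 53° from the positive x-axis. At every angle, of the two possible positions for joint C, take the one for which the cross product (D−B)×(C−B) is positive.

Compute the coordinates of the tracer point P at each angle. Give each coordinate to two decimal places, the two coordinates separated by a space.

A=(0,0), D=(9.00,0)
θ=47°: B = A + 3.00·(cos47°, sin47°) = (2.0460, 2.1941)
θ=47°: |BD| = 7.2919
θ=47°: circle(B,6.00) ∩ circle(D,4.00): a=5.0173, h=3.2903
θ=47°:   candidates: C₊=(7.8209,3.8223) cross=23.993; C₋=(5.8408,-2.4535) cross=-23.993
θ=47°:   branch + wants cross > 0 → take C=(7.8209,3.8223) (cross=23.993)
θ=47°: ex = (C−B)/|BC| = (0.9625,0.2714); ey = (-0.2714,0.9625)
θ=47°: P = B + 2.01·ex + 0.69·ey = (3.7933,3.4036)
θ=53°: B = A + 3.00·(cos53°, sin53°) = (1.8054, 2.3959)
θ=53°: |BD| = 7.5830
θ=53°: circle(B,6.00) ∩ circle(D,4.00): a=5.1102, h=3.1441
θ=53°:   candidates: C₊=(7.6473,3.7643) cross=23.842; C₋=(5.6605,-2.2018) cross=-23.842
θ=53°:   branch + wants cross > 0 → take C=(7.6473,3.7643) (cross=23.842)
θ=53°: ex = (C−B)/|BC| = (0.9736,0.2281); ey = (-0.2281,0.9736)
θ=53°: P = B + 2.01·ex + 0.69·ey = (3.6051,3.5261)

θ=47°: 3.79 3.40
θ=53°: 3.61 3.53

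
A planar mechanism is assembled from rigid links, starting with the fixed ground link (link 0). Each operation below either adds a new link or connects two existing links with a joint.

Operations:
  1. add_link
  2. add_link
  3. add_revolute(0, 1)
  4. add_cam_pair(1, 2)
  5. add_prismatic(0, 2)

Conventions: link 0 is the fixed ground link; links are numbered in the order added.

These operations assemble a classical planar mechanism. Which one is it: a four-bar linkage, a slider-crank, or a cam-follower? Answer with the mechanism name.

links: 3 (incl. ground); joints: 1 revolute, 1 prismatic, 1 higher (cam) pair, forming one closed loop
3 links, revolute + prismatic + higher pair in one loop → cam-follower

cam-follower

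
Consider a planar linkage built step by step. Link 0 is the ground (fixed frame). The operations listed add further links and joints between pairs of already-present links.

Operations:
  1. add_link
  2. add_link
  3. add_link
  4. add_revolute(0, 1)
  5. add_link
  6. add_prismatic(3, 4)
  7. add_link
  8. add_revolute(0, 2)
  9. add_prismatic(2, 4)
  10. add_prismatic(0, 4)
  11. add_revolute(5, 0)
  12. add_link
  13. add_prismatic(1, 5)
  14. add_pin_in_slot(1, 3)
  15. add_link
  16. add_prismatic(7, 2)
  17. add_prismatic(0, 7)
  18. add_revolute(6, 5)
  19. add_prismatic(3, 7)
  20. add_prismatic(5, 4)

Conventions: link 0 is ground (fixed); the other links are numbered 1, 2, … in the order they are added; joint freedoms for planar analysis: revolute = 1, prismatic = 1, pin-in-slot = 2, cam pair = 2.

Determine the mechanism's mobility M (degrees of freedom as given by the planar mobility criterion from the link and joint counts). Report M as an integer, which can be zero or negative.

link 0 = ground. State L|J1|J2 = 1|0|0
+link1  2|0|0
+link2  3|0|0
+link3  4|0|0
R(0,1) f=1→J1  4|1|0
+link4  5|1|0
P(3,4) f=1→J1  5|2|0
+link5  6|2|0
R(0,2) f=1→J1  6|3|0
P(2,4) f=1→J1  6|4|0
P(0,4) f=1→J1  6|5|0
R(5,0) f=1→J1  6|6|0
+link6  7|6|0
P(1,5) f=1→J1  7|7|0
PS(1,3) f=2→J2  7|7|1
+link7  8|7|1
P(7,2) f=1→J1  8|8|1
P(0,7) f=1→J1  8|9|1
R(6,5) f=1→J1  8|10|1
P(3,7) f=1→J1  8|11|1
P(5,4) f=1→J1  8|12|1
M = 3(8−1)−2·12−1 = 21−24−1 = -4

M = -4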